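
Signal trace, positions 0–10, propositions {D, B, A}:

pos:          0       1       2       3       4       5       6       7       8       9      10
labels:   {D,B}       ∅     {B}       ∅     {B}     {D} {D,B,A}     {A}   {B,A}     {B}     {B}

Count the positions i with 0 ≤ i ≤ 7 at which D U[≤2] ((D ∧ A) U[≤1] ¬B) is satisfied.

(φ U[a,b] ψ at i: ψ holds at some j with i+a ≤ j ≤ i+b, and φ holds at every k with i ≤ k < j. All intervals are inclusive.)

6

Evaluate at each i in [0,7]:
  i=0: ✓ (rhs at j=1; lhs holds on [0,0])
  i=1: ✓ (rhs at j=1)
  i=2: ✗ (lhs fails at k=2 before rhs at j=3)
  i=3: ✓ (rhs at j=3)
  i=4: ✗ (lhs fails at k=4 before rhs at j=5)
  i=5: ✓ (rhs at j=5)
  i=6: ✓ (rhs at j=6)
  i=7: ✓ (rhs at j=7)
Positions where it holds: {0, 1, 3, 5, 6, 7} → 6.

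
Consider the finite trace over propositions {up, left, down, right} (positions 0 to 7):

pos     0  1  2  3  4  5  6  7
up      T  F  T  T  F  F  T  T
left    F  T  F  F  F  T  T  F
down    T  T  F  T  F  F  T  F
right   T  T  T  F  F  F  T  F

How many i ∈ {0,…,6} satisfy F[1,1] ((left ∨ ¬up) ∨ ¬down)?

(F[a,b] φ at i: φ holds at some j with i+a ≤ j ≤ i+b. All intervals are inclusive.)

6

Evaluate at each i in [0,6]:
  i=0: ✓ (witness j=1)
  i=1: ✓ (witness j=2)
  i=2: ✗ (none in [3,3])
  i=3: ✓ (witness j=4)
  i=4: ✓ (witness j=5)
  i=5: ✓ (witness j=6)
  i=6: ✓ (witness j=7)
Positions where it holds: {0, 1, 3, 4, 5, 6} → 6.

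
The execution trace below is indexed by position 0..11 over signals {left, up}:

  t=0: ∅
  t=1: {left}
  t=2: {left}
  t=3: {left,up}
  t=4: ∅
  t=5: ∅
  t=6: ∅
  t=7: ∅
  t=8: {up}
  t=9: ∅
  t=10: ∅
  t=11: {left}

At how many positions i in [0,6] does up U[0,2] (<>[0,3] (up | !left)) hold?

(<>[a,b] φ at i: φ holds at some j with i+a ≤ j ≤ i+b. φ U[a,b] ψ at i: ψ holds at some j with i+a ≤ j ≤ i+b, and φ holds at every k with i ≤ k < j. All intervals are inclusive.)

Evaluate at each i in [0,6]:
  i=0: ✓ (rhs at j=0)
  i=1: ✓ (rhs at j=1)
  i=2: ✓ (rhs at j=2)
  i=3: ✓ (rhs at j=3)
  i=4: ✓ (rhs at j=4)
  i=5: ✓ (rhs at j=5)
  i=6: ✓ (rhs at j=6)
Positions where it holds: {0, 1, 2, 3, 4, 5, 6} → 7.

7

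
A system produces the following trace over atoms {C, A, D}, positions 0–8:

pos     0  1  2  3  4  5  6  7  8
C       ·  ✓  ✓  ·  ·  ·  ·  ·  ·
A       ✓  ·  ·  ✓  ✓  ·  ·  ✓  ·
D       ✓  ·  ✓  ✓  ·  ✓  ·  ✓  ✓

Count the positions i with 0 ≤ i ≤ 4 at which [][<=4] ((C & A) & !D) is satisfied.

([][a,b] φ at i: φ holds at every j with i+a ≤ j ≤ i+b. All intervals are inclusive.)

0

Evaluate at each i in [0,4]:
  i=0: ✗ (fails at j=0)
  i=1: ✗ (fails at j=1)
  i=2: ✗ (fails at j=2)
  i=3: ✗ (fails at j=3)
  i=4: ✗ (fails at j=4)
Positions where it holds: {} → 0.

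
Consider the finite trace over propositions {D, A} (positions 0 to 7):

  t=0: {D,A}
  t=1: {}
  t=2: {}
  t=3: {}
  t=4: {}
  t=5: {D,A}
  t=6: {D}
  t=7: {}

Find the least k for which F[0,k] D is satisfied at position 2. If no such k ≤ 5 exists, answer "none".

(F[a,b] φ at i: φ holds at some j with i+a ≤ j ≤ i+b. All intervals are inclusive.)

Scan j = 2,3,… for D:
  j=2: fails
  j=3: fails
  j=4: fails
  j=5: holds
First hit at j=5, so smallest k = 5-2 = 3.

3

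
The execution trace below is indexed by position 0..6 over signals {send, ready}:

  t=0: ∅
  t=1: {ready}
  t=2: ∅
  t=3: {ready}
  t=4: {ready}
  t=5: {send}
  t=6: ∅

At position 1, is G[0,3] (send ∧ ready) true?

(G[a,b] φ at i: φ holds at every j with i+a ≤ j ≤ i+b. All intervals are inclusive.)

Does not hold

Check (send ∧ ready) at every j in [1,4]:
  j=1: false
  j=2: false
  j=3: false
  j=4: false
Fails at j=1 → formula fails.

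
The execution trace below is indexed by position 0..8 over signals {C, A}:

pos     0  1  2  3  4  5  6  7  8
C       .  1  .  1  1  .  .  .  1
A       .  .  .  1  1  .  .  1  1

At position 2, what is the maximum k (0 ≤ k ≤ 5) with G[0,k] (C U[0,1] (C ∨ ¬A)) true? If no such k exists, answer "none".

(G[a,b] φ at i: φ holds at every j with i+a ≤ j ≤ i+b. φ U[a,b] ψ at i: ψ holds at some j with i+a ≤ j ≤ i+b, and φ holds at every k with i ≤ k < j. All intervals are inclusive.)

4

(C U[0,1] (C ∨ ¬A)) must hold from j=2 onward; find where it first fails.
  j=2: holds
  j=3: holds
  j=4: holds
  j=5: holds
  j=6: holds
  j=7: fails
Holds on [2,6], so largest k = 4.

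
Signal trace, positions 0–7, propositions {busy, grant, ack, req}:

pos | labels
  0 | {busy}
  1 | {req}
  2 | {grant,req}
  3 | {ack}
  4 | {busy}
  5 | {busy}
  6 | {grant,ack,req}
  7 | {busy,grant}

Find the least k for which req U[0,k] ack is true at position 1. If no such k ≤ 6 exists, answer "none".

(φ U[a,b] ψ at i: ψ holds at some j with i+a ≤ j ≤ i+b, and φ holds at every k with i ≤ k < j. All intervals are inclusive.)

2

Need earliest j ≥ 1 with ack, and req at every k in [1,j-1].
  j=1: rhs fails.
  j=2: rhs fails.
  j=3: rhs holds; lhs holds on [1,2]. k = 2.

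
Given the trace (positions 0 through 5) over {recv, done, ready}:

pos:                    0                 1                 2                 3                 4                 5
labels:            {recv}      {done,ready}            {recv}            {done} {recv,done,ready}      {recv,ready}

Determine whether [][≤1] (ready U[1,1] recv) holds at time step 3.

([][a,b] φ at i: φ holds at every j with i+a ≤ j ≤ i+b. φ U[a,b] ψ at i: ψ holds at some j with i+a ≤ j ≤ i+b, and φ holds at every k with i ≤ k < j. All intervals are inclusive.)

Check (ready U[1,1] recv) at every j in [3,4]:
  j=3: fails
  j=4: holds
Fails at j=3 → formula fails.

No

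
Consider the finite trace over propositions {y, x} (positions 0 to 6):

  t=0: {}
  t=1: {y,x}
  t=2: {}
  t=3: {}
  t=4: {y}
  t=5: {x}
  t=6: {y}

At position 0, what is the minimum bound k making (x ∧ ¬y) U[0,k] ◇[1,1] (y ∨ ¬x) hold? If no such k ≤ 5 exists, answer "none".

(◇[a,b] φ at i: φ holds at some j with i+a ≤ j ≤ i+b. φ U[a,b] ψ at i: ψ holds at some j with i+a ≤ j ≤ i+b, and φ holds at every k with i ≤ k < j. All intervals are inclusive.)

0

Need earliest j ≥ 0 with ◇[1,1] (y ∨ ¬x), and (x ∧ ¬y) at every k in [0,j-1].
  j=0: rhs holds (empty prefix). k = 0.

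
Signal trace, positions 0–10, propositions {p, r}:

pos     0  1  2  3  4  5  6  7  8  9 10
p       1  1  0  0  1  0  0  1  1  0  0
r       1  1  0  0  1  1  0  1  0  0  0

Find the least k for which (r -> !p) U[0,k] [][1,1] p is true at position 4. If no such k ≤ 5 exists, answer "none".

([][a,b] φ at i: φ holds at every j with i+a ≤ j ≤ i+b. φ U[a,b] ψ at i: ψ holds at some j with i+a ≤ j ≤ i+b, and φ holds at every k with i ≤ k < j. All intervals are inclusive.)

none

Need earliest j ≥ 4 with [][1,1] p, and (r -> !p) at every k in [4,j-1].
  j=4: rhs fails.
  j=5: rhs fails.
  j=6: rhs holds but lhs fails at k=4.
  j=7: rhs holds but lhs fails at k=4.
  j=8: rhs fails.
  j=9: rhs fails.
No witness within the range → none.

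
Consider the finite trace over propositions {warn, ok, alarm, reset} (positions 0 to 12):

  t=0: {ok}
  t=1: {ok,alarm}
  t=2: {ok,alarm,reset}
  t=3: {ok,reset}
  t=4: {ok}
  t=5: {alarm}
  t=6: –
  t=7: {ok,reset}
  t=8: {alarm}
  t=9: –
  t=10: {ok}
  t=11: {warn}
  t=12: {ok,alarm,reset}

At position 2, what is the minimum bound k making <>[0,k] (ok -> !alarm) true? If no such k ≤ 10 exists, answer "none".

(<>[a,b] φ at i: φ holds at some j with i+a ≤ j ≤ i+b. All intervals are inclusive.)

1

Scan j = 2,3,… for (ok -> !alarm):
  j=2: fails
  j=3: holds
First hit at j=3, so smallest k = 3-2 = 1.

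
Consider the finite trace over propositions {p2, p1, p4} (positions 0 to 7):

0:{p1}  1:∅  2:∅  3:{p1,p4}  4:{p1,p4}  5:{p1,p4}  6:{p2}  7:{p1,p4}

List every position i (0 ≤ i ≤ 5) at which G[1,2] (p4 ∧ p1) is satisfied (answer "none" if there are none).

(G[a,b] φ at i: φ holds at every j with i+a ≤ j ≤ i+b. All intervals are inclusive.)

2, 3

Evaluate at each i in [0,5]:
  i=0: ✗ (fails at j=1)
  i=1: ✗ (fails at j=2)
  i=2: ✓ (all of [3,4])
  i=3: ✓ (all of [4,5])
  i=4: ✗ (fails at j=6)
  i=5: ✗ (fails at j=6)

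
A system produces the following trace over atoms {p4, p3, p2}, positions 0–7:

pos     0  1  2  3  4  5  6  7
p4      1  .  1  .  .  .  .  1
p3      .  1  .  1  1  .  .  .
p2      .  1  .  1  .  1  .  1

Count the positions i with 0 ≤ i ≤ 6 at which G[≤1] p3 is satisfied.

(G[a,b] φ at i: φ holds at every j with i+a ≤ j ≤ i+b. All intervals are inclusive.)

1

Evaluate at each i in [0,6]:
  i=0: ✗ (fails at j=0)
  i=1: ✗ (fails at j=2)
  i=2: ✗ (fails at j=2)
  i=3: ✓ (all of [3,4])
  i=4: ✗ (fails at j=5)
  i=5: ✗ (fails at j=5)
  i=6: ✗ (fails at j=6)
Positions where it holds: {3} → 1.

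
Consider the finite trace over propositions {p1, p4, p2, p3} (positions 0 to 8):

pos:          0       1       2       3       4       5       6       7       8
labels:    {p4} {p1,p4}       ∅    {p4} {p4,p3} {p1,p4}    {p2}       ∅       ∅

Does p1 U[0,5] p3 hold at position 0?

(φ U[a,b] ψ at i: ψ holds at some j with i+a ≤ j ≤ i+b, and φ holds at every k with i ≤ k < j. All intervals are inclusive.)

Does not hold

Need some j in [0,5] with p3, and p1 at every k in [0,j-1].
  j=0: p3 false.
  j=1: p3 false.
  j=2: p3 false.
  j=3: p3 false.
  j=4: p3 holds, but p1 fails at k=0 → not this j.
  j=5: p3 false.
No j in the window works → until fails.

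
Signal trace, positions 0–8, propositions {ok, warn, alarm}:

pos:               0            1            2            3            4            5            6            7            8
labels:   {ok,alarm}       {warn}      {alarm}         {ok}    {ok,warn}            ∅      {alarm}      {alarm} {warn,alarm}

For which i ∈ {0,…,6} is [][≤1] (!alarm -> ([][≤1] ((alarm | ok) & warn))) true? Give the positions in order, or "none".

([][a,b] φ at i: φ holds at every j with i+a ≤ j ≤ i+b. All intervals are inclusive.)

Evaluate at each i in [0,6]:
  i=0: ✗ (fails at j=1)
  i=1: ✗ (fails at j=1)
  i=2: ✗ (fails at j=3)
  i=3: ✗ (fails at j=3)
  i=4: ✗ (fails at j=4)
  i=5: ✗ (fails at j=5)
  i=6: ✓ (all of [6,7])

6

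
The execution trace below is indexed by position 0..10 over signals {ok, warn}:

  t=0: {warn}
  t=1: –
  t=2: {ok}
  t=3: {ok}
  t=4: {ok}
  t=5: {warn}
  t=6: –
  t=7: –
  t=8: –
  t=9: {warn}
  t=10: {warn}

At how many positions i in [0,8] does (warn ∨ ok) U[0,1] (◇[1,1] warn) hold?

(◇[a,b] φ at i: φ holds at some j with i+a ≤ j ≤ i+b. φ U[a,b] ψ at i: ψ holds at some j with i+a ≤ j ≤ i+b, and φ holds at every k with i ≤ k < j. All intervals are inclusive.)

3

Evaluate at each i in [0,8]:
  i=0: ✗ (no rhs in [0,1])
  i=1: ✗ (no rhs in [1,2])
  i=2: ✗ (no rhs in [2,3])
  i=3: ✓ (rhs at j=4; lhs holds on [3,3])
  i=4: ✓ (rhs at j=4)
  i=5: ✗ (no rhs in [5,6])
  i=6: ✗ (no rhs in [6,7])
  i=7: ✗ (lhs fails at k=7 before rhs at j=8)
  i=8: ✓ (rhs at j=8)
Positions where it holds: {3, 4, 8} → 3.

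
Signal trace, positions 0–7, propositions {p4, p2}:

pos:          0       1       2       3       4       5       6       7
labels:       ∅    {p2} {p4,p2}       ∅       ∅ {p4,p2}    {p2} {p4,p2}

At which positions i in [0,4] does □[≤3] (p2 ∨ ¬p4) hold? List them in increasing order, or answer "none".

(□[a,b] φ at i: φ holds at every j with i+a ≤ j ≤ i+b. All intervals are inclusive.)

0, 1, 2, 3, 4

Evaluate at each i in [0,4]:
  i=0: ✓ (all of [0,3])
  i=1: ✓ (all of [1,4])
  i=2: ✓ (all of [2,5])
  i=3: ✓ (all of [3,6])
  i=4: ✓ (all of [4,7])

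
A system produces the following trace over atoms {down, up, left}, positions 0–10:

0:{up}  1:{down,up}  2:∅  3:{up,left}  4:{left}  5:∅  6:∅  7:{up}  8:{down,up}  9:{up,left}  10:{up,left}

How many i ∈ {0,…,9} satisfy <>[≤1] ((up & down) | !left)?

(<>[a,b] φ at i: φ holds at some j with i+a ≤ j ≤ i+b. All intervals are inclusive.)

8

Evaluate at each i in [0,9]:
  i=0: ✓ (witness j=0)
  i=1: ✓ (witness j=1)
  i=2: ✓ (witness j=2)
  i=3: ✗ (none in [3,4])
  i=4: ✓ (witness j=5)
  i=5: ✓ (witness j=5)
  i=6: ✓ (witness j=6)
  i=7: ✓ (witness j=7)
  i=8: ✓ (witness j=8)
  i=9: ✗ (none in [9,10])
Positions where it holds: {0, 1, 2, 4, 5, 6, 7, 8} → 8.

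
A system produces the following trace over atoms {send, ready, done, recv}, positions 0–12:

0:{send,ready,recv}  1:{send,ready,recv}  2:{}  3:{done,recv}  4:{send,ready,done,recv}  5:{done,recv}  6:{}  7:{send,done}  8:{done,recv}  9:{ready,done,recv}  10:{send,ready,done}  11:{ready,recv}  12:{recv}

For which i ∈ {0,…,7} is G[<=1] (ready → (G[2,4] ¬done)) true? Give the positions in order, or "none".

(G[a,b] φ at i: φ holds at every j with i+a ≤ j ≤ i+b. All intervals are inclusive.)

2, 5, 6, 7

Evaluate at each i in [0,7]:
  i=0: ✗ (fails at j=0)
  i=1: ✗ (fails at j=1)
  i=2: ✓ (all of [2,3])
  i=3: ✗ (fails at j=4)
  i=4: ✗ (fails at j=4)
  i=5: ✓ (all of [5,6])
  i=6: ✓ (all of [6,7])
  i=7: ✓ (all of [7,8])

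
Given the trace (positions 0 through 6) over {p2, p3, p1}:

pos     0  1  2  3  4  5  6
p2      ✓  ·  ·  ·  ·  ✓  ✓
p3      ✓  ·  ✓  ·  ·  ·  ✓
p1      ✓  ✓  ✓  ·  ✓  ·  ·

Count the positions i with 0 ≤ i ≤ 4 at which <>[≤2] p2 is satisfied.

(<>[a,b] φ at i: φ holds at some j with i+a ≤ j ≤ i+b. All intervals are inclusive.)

Evaluate at each i in [0,4]:
  i=0: ✓ (witness j=0)
  i=1: ✗ (none in [1,3])
  i=2: ✗ (none in [2,4])
  i=3: ✓ (witness j=5)
  i=4: ✓ (witness j=5)
Positions where it holds: {0, 3, 4} → 3.

3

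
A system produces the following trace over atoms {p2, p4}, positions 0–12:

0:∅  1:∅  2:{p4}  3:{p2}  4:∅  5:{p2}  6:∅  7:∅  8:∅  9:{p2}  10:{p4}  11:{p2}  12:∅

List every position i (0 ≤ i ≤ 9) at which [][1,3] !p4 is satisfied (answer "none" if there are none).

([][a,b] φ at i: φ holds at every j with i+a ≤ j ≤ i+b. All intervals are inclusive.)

2, 3, 4, 5, 6

Evaluate at each i in [0,9]:
  i=0: ✗ (fails at j=2)
  i=1: ✗ (fails at j=2)
  i=2: ✓ (all of [3,5])
  i=3: ✓ (all of [4,6])
  i=4: ✓ (all of [5,7])
  i=5: ✓ (all of [6,8])
  i=6: ✓ (all of [7,9])
  i=7: ✗ (fails at j=10)
  i=8: ✗ (fails at j=10)
  i=9: ✗ (fails at j=10)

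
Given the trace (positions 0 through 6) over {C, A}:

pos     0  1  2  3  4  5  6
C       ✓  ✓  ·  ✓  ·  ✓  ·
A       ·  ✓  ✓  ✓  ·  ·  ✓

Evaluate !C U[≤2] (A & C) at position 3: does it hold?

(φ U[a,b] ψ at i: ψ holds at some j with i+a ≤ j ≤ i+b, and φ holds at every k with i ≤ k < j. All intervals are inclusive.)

Yes

Need some j in [3,5] with (A & C), and !C at every k in [3,j-1].
  j=3: (A & C) holds; no prefix to check → satisfied.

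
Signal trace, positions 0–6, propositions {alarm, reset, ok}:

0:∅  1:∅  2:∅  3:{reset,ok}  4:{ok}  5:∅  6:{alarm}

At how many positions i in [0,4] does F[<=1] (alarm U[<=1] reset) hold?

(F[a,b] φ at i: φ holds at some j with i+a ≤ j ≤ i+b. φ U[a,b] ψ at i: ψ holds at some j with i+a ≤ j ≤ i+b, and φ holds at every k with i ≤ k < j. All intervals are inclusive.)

2

Evaluate at each i in [0,4]:
  i=0: ✗ (none in [0,1])
  i=1: ✗ (none in [1,2])
  i=2: ✓ (witness j=3)
  i=3: ✓ (witness j=3)
  i=4: ✗ (none in [4,5])
Positions where it holds: {2, 3} → 2.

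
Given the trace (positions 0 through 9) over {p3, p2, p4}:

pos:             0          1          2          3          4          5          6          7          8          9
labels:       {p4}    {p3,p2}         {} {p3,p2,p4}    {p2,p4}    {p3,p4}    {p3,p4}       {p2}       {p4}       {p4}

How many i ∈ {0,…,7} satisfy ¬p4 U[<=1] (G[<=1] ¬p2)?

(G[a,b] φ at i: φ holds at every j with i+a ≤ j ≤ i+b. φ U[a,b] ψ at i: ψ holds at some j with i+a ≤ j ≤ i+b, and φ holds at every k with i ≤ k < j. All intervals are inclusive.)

Evaluate at each i in [0,7]:
  i=0: ✗ (no rhs in [0,1])
  i=1: ✗ (no rhs in [1,2])
  i=2: ✗ (no rhs in [2,3])
  i=3: ✗ (no rhs in [3,4])
  i=4: ✗ (lhs fails at k=4 before rhs at j=5)
  i=5: ✓ (rhs at j=5)
  i=6: ✗ (no rhs in [6,7])
  i=7: ✓ (rhs at j=8; lhs holds on [7,7])
Positions where it holds: {5, 7} → 2.

2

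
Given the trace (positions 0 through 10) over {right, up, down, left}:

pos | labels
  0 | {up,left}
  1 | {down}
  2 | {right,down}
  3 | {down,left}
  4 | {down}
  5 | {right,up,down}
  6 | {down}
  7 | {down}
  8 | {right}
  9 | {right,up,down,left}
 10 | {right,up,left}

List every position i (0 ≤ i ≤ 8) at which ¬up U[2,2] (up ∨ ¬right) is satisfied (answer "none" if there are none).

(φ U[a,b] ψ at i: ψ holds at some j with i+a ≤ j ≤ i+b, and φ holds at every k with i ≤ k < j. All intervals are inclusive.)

Evaluate at each i in [0,8]:
  i=0: ✗ (no rhs in [2,2])
  i=1: ✓ (rhs at j=3; lhs holds on [1,2])
  i=2: ✓ (rhs at j=4; lhs holds on [2,3])
  i=3: ✓ (rhs at j=5; lhs holds on [3,4])
  i=4: ✗ (lhs fails at k=5 before rhs at j=6)
  i=5: ✗ (lhs fails at k=5 before rhs at j=7)
  i=6: ✗ (no rhs in [8,8])
  i=7: ✓ (rhs at j=9; lhs holds on [7,8])
  i=8: ✗ (lhs fails at k=9 before rhs at j=10)

1, 2, 3, 7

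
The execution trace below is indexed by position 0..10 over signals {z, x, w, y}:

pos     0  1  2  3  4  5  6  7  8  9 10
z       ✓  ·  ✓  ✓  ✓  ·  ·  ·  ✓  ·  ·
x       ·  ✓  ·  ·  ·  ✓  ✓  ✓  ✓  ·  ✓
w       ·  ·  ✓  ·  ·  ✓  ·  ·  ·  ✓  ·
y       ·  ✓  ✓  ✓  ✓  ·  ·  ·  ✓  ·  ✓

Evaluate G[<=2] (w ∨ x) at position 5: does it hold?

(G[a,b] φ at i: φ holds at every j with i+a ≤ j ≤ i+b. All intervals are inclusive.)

Check (w ∨ x) at every j in [5,7]:
  j=5: true
  j=6: true
  j=7: true
All positions satisfy it → formula holds.

Yes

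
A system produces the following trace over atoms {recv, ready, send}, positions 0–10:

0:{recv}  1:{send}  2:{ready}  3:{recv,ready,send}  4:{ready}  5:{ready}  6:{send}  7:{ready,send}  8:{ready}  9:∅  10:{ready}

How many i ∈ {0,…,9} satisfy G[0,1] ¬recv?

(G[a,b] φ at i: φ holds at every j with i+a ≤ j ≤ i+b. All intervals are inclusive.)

Evaluate at each i in [0,9]:
  i=0: ✗ (fails at j=0)
  i=1: ✓ (all of [1,2])
  i=2: ✗ (fails at j=3)
  i=3: ✗ (fails at j=3)
  i=4: ✓ (all of [4,5])
  i=5: ✓ (all of [5,6])
  i=6: ✓ (all of [6,7])
  i=7: ✓ (all of [7,8])
  i=8: ✓ (all of [8,9])
  i=9: ✓ (all of [9,10])
Positions where it holds: {1, 4, 5, 6, 7, 8, 9} → 7.

7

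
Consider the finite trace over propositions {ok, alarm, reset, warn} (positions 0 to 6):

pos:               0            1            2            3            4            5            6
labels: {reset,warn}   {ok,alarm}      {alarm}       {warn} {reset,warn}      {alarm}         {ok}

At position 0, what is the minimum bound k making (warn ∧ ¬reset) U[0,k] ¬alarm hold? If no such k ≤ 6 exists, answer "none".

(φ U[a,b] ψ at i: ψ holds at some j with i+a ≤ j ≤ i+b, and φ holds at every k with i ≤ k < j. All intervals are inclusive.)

0

Need earliest j ≥ 0 with ¬alarm, and (warn ∧ ¬reset) at every k in [0,j-1].
  j=0: rhs holds (empty prefix). k = 0.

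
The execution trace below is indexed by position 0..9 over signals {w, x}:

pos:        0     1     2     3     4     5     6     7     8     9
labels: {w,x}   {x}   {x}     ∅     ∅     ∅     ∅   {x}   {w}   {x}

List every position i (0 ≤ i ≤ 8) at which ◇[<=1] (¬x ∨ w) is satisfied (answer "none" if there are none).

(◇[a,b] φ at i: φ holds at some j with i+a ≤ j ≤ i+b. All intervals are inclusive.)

Evaluate at each i in [0,8]:
  i=0: ✓ (witness j=0)
  i=1: ✗ (none in [1,2])
  i=2: ✓ (witness j=3)
  i=3: ✓ (witness j=3)
  i=4: ✓ (witness j=4)
  i=5: ✓ (witness j=5)
  i=6: ✓ (witness j=6)
  i=7: ✓ (witness j=8)
  i=8: ✓ (witness j=8)

0, 2, 3, 4, 5, 6, 7, 8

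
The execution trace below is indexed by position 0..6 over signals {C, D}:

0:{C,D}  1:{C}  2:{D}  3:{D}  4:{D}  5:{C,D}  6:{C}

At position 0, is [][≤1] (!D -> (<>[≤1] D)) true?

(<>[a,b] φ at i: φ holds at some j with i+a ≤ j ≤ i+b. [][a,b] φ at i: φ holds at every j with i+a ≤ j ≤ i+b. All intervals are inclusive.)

Yes

Check (!D -> (<>[≤1] D)) at every j in [0,1]:
  j=0: antecedent false → ✓
  j=1: antecedent true; consequent holds (witness at 2) → ✓
All positions satisfy it → formula holds.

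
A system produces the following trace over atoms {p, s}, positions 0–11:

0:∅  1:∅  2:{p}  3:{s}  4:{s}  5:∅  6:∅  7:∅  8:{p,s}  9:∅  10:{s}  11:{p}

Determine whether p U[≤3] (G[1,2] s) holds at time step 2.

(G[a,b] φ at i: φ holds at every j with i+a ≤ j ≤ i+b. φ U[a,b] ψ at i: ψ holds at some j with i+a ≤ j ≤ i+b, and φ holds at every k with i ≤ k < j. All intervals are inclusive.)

Yes

Need some j in [2,5] with G[1,2] s, and p at every k in [2,j-1].
  j=2: G[1,2] s holds; no prefix to check → satisfied.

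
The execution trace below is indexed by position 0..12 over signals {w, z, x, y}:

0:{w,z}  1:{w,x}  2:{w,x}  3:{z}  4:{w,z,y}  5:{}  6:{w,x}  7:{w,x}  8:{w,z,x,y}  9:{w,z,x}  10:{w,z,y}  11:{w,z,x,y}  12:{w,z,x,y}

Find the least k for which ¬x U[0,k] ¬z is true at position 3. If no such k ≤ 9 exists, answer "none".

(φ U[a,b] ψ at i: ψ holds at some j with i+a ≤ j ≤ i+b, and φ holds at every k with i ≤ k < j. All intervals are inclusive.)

2

Need earliest j ≥ 3 with ¬z, and ¬x at every k in [3,j-1].
  j=3: rhs fails.
  j=4: rhs fails.
  j=5: rhs holds; lhs holds on [3,4]. k = 2.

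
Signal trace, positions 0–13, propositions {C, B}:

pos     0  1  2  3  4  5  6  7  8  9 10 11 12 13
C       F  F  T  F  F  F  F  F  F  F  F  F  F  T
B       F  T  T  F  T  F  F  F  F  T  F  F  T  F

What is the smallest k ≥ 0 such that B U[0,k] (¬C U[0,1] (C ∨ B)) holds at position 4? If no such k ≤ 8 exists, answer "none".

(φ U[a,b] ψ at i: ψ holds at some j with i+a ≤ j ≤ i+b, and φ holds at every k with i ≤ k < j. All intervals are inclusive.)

0

Need earliest j ≥ 4 with (¬C U[0,1] (C ∨ B)), and B at every k in [4,j-1].
  j=4: rhs holds (empty prefix). k = 0.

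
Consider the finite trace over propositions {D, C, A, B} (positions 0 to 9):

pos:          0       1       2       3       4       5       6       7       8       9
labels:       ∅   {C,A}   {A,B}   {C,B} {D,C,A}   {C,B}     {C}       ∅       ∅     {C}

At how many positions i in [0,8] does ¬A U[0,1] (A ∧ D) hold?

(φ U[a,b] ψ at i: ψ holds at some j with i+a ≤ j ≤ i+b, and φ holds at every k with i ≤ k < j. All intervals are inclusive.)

Evaluate at each i in [0,8]:
  i=0: ✗ (no rhs in [0,1])
  i=1: ✗ (no rhs in [1,2])
  i=2: ✗ (no rhs in [2,3])
  i=3: ✓ (rhs at j=4; lhs holds on [3,3])
  i=4: ✓ (rhs at j=4)
  i=5: ✗ (no rhs in [5,6])
  i=6: ✗ (no rhs in [6,7])
  i=7: ✗ (no rhs in [7,8])
  i=8: ✗ (no rhs in [8,9])
Positions where it holds: {3, 4} → 2.

2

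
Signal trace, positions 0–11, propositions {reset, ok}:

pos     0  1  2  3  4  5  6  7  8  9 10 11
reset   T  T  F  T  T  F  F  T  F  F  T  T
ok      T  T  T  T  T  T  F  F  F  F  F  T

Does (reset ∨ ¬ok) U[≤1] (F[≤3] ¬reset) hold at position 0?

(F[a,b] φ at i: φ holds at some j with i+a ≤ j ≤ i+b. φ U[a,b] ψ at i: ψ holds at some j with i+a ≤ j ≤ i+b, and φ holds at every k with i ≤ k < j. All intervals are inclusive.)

Yes

Need some j in [0,1] with F[≤3] ¬reset, and (reset ∨ ¬ok) at every k in [0,j-1].
  j=0: F[≤3] ¬reset holds; no prefix to check → satisfied.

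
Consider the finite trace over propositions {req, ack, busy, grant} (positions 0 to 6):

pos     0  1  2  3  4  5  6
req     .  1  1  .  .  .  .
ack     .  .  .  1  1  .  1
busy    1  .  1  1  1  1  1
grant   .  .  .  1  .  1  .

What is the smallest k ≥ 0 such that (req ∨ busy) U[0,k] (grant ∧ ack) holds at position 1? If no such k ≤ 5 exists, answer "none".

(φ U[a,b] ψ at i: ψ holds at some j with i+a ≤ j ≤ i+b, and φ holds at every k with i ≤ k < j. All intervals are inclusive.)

Need earliest j ≥ 1 with (grant ∧ ack), and (req ∨ busy) at every k in [1,j-1].
  j=1: rhs fails.
  j=2: rhs fails.
  j=3: rhs holds; lhs holds on [1,2]. k = 2.

2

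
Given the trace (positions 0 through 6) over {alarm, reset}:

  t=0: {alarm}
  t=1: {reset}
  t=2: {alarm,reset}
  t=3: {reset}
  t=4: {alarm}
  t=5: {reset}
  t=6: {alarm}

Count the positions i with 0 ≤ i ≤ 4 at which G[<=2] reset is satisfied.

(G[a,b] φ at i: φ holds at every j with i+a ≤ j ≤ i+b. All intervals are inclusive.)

Evaluate at each i in [0,4]:
  i=0: ✗ (fails at j=0)
  i=1: ✓ (all of [1,3])
  i=2: ✗ (fails at j=4)
  i=3: ✗ (fails at j=4)
  i=4: ✗ (fails at j=4)
Positions where it holds: {1} → 1.

1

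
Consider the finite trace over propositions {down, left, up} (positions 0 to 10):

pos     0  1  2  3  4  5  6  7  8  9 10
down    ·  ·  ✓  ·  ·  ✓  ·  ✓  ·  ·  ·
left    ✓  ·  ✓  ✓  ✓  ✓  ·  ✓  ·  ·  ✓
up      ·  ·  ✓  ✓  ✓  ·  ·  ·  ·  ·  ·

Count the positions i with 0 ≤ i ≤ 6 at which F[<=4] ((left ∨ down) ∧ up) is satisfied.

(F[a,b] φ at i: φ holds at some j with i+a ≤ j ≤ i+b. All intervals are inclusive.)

5

Evaluate at each i in [0,6]:
  i=0: ✓ (witness j=2)
  i=1: ✓ (witness j=2)
  i=2: ✓ (witness j=2)
  i=3: ✓ (witness j=3)
  i=4: ✓ (witness j=4)
  i=5: ✗ (none in [5,9])
  i=6: ✗ (none in [6,10])
Positions where it holds: {0, 1, 2, 3, 4} → 5.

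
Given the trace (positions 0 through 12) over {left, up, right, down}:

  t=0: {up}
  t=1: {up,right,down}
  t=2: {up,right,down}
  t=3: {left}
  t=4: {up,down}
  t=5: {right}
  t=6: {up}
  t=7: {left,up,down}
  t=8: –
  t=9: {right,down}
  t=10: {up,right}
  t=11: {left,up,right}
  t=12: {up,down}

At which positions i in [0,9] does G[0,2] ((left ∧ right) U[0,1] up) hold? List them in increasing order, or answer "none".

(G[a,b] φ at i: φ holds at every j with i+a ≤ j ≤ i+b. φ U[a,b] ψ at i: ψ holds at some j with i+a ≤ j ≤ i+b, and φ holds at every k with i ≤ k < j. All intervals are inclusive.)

Evaluate at each i in [0,9]:
  i=0: ✓ (all of [0,2])
  i=1: ✗ (fails at j=3)
  i=2: ✗ (fails at j=3)
  i=3: ✗ (fails at j=3)
  i=4: ✗ (fails at j=5)
  i=5: ✗ (fails at j=5)
  i=6: ✗ (fails at j=8)
  i=7: ✗ (fails at j=8)
  i=8: ✗ (fails at j=8)
  i=9: ✗ (fails at j=9)

0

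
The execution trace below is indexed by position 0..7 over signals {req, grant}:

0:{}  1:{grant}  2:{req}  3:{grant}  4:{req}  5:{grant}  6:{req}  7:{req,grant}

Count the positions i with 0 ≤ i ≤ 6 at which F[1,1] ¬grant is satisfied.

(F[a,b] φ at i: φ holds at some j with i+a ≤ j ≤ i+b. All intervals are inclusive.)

3

Evaluate at each i in [0,6]:
  i=0: ✗ (none in [1,1])
  i=1: ✓ (witness j=2)
  i=2: ✗ (none in [3,3])
  i=3: ✓ (witness j=4)
  i=4: ✗ (none in [5,5])
  i=5: ✓ (witness j=6)
  i=6: ✗ (none in [7,7])
Positions where it holds: {1, 3, 5} → 3.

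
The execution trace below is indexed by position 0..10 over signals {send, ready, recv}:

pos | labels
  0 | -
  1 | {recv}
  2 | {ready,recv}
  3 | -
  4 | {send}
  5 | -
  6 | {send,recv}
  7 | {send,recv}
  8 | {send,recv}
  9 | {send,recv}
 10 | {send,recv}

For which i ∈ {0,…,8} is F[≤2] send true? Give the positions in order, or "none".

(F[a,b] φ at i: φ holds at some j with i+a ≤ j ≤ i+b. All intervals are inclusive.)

Evaluate at each i in [0,8]:
  i=0: ✗ (none in [0,2])
  i=1: ✗ (none in [1,3])
  i=2: ✓ (witness j=4)
  i=3: ✓ (witness j=4)
  i=4: ✓ (witness j=4)
  i=5: ✓ (witness j=6)
  i=6: ✓ (witness j=6)
  i=7: ✓ (witness j=7)
  i=8: ✓ (witness j=8)

2, 3, 4, 5, 6, 7, 8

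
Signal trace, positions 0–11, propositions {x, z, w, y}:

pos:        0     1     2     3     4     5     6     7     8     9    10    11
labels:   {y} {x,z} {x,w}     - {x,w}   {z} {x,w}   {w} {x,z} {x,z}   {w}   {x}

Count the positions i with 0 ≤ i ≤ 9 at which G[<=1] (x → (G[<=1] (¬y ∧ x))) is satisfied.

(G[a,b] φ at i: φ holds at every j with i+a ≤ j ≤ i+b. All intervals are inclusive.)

2

Evaluate at each i in [0,9]:
  i=0: ✓ (all of [0,1])
  i=1: ✗ (fails at j=2)
  i=2: ✗ (fails at j=2)
  i=3: ✗ (fails at j=4)
  i=4: ✗ (fails at j=4)
  i=5: ✗ (fails at j=6)
  i=6: ✗ (fails at j=6)
  i=7: ✓ (all of [7,8])
  i=8: ✗ (fails at j=9)
  i=9: ✗ (fails at j=9)
Positions where it holds: {0, 7} → 2.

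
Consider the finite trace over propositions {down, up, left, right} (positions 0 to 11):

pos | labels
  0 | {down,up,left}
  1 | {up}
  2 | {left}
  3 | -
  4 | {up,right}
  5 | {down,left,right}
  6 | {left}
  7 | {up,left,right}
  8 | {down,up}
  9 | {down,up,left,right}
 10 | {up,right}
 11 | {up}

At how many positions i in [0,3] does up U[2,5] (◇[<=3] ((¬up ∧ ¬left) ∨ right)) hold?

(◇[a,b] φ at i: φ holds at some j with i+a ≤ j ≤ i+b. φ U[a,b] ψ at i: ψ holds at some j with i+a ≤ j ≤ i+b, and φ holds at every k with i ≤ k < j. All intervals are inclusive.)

Evaluate at each i in [0,3]:
  i=0: ✓ (rhs at j=2; lhs holds on [0,1])
  i=1: ✗ (lhs fails at k=2 before rhs at j=3)
  i=2: ✗ (lhs fails at k=2 before rhs at j=4)
  i=3: ✗ (lhs fails at k=3 before rhs at j=5)
Positions where it holds: {0} → 1.

1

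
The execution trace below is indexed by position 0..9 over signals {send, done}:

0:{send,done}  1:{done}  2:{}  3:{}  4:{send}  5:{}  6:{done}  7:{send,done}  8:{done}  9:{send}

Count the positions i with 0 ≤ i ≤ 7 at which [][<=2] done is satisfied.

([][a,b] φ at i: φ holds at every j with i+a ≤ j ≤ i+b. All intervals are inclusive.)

1

Evaluate at each i in [0,7]:
  i=0: ✗ (fails at j=2)
  i=1: ✗ (fails at j=2)
  i=2: ✗ (fails at j=2)
  i=3: ✗ (fails at j=3)
  i=4: ✗ (fails at j=4)
  i=5: ✗ (fails at j=5)
  i=6: ✓ (all of [6,8])
  i=7: ✗ (fails at j=9)
Positions where it holds: {6} → 1.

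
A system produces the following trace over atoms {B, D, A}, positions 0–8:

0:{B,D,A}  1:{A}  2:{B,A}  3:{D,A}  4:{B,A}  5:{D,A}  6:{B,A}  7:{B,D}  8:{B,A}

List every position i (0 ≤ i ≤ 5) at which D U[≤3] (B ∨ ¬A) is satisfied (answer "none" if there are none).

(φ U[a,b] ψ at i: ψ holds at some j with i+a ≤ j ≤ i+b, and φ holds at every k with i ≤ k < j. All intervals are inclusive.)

0, 2, 3, 4, 5

Evaluate at each i in [0,5]:
  i=0: ✓ (rhs at j=0)
  i=1: ✗ (lhs fails at k=1 before rhs at j=2)
  i=2: ✓ (rhs at j=2)
  i=3: ✓ (rhs at j=4; lhs holds on [3,3])
  i=4: ✓ (rhs at j=4)
  i=5: ✓ (rhs at j=6; lhs holds on [5,5])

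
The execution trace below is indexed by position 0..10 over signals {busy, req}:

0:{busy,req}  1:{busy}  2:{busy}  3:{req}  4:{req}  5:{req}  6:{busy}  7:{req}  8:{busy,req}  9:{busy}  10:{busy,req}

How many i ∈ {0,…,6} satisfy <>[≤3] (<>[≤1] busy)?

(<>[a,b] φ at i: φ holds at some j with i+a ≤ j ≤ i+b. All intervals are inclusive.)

7

Evaluate at each i in [0,6]:
  i=0: ✓ (witness j=0)
  i=1: ✓ (witness j=1)
  i=2: ✓ (witness j=2)
  i=3: ✓ (witness j=5)
  i=4: ✓ (witness j=5)
  i=5: ✓ (witness j=5)
  i=6: ✓ (witness j=6)
Positions where it holds: {0, 1, 2, 3, 4, 5, 6} → 7.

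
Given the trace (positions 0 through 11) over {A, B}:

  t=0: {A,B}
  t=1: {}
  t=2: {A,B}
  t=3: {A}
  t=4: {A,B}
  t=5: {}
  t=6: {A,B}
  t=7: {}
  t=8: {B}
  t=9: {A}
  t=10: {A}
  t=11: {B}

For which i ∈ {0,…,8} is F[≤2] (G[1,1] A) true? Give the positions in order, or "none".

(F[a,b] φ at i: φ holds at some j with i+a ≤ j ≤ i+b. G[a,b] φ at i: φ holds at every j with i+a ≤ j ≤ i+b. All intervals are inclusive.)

Evaluate at each i in [0,8]:
  i=0: ✓ (witness j=1)
  i=1: ✓ (witness j=1)
  i=2: ✓ (witness j=2)
  i=3: ✓ (witness j=3)
  i=4: ✓ (witness j=5)
  i=5: ✓ (witness j=5)
  i=6: ✓ (witness j=8)
  i=7: ✓ (witness j=8)
  i=8: ✓ (witness j=8)

0, 1, 2, 3, 4, 5, 6, 7, 8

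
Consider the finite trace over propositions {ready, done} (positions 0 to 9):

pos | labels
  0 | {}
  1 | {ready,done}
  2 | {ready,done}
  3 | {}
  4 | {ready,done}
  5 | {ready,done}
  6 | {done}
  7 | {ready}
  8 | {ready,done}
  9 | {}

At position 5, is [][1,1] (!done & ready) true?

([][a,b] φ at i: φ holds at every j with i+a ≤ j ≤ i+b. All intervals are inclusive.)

False

Check (!done & ready) at every j in [6,6]:
  j=6: false
Fails at j=6 → formula fails.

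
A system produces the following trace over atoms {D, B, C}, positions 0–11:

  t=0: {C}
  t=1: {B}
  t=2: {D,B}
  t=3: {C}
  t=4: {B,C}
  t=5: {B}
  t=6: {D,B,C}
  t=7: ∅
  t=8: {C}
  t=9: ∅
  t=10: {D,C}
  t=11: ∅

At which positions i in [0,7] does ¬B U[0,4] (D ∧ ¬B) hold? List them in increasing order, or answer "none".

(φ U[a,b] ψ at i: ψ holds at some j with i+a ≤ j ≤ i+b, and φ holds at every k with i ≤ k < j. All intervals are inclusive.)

Evaluate at each i in [0,7]:
  i=0: ✗ (no rhs in [0,4])
  i=1: ✗ (no rhs in [1,5])
  i=2: ✗ (no rhs in [2,6])
  i=3: ✗ (no rhs in [3,7])
  i=4: ✗ (no rhs in [4,8])
  i=5: ✗ (no rhs in [5,9])
  i=6: ✗ (lhs fails at k=6 before rhs at j=10)
  i=7: ✓ (rhs at j=10; lhs holds on [7,9])

7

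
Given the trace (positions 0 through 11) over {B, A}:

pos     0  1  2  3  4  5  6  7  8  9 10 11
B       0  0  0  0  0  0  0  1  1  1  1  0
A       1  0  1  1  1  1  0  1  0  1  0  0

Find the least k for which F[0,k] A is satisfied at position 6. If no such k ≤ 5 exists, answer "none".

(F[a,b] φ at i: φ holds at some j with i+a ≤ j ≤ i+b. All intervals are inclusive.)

1

Scan j = 6,7,… for A:
  j=6: fails
  j=7: holds
First hit at j=7, so smallest k = 7-6 = 1.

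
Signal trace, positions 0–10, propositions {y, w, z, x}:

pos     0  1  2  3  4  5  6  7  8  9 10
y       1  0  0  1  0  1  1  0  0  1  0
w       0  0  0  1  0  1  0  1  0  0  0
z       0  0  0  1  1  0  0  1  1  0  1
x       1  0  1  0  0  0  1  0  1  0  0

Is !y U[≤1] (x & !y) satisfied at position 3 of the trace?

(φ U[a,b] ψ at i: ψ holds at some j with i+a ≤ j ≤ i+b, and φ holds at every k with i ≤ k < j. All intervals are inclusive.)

Need some j in [3,4] with (x & !y), and !y at every k in [3,j-1].
  j=3: (x & !y) false.
  j=4: (x & !y) false.
No j in the window works → until fails.

Does not hold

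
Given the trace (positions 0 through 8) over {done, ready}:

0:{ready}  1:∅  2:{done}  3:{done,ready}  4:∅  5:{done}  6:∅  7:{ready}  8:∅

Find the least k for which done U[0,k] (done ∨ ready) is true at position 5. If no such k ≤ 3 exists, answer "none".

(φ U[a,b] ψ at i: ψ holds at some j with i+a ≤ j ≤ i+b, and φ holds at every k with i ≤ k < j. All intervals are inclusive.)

0

Need earliest j ≥ 5 with (done ∨ ready), and done at every k in [5,j-1].
  j=5: rhs holds (empty prefix). k = 0.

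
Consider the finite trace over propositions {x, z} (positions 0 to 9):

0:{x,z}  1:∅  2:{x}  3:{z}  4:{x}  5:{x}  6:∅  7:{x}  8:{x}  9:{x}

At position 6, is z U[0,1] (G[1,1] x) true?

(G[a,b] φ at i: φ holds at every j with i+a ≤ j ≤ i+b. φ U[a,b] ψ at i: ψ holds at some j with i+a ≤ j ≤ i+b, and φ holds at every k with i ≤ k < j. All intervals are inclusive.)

Holds

Need some j in [6,7] with G[1,1] x, and z at every k in [6,j-1].
  j=6: G[1,1] x holds; no prefix to check → satisfied.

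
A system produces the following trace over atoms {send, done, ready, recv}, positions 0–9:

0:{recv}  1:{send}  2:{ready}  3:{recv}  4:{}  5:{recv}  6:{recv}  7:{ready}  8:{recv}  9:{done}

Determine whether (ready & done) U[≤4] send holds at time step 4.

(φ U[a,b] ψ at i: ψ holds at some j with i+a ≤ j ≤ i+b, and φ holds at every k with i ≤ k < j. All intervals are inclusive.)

False

Need some j in [4,8] with send, and (ready & done) at every k in [4,j-1].
  j=4: send false.
  j=5: send false.
  j=6: send false.
  j=7: send false.
  j=8: send false.
No j in the window works → until fails.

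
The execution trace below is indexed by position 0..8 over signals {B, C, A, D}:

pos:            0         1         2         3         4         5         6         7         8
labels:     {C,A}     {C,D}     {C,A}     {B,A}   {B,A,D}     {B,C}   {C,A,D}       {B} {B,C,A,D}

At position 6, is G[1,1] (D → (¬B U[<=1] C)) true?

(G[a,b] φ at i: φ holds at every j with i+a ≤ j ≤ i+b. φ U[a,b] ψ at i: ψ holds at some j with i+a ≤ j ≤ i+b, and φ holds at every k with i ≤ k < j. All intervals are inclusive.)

Check (D → (¬B U[<=1] C)) at every j in [7,7]:
  j=7: antecedent false → ✓
All positions satisfy it → formula holds.

Holds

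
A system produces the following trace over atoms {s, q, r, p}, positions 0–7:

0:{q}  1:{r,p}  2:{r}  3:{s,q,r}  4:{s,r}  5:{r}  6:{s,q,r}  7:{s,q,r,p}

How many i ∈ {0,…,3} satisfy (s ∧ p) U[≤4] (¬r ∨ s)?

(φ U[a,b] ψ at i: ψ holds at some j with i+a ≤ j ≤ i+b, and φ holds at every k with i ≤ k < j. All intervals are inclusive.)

2

Evaluate at each i in [0,3]:
  i=0: ✓ (rhs at j=0)
  i=1: ✗ (lhs fails at k=1 before rhs at j=3)
  i=2: ✗ (lhs fails at k=2 before rhs at j=3)
  i=3: ✓ (rhs at j=3)
Positions where it holds: {0, 3} → 2.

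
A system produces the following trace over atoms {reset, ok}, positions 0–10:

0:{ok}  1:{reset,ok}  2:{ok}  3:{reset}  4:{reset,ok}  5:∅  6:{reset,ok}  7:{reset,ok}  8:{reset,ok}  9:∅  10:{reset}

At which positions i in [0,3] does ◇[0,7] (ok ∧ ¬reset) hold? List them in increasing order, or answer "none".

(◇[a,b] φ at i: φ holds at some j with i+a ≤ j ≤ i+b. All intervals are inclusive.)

0, 1, 2

Evaluate at each i in [0,3]:
  i=0: ✓ (witness j=0)
  i=1: ✓ (witness j=2)
  i=2: ✓ (witness j=2)
  i=3: ✗ (none in [3,10])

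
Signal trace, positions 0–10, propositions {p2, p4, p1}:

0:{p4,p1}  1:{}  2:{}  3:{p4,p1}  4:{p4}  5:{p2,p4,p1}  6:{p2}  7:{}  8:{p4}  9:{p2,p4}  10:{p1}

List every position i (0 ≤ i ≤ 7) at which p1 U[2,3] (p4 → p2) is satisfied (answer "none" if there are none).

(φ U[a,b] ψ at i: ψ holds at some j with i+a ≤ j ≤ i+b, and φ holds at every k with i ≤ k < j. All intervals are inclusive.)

Evaluate at each i in [0,7]:
  i=0: ✗ (lhs fails at k=1 before rhs at j=2)
  i=1: ✗ (no rhs in [3,4])
  i=2: ✗ (lhs fails at k=2 before rhs at j=5)
  i=3: ✗ (lhs fails at k=4 before rhs at j=5)
  i=4: ✗ (lhs fails at k=4 before rhs at j=6)
  i=5: ✗ (lhs fails at k=6 before rhs at j=7)
  i=6: ✗ (lhs fails at k=6 before rhs at j=9)
  i=7: ✗ (lhs fails at k=7 before rhs at j=9)

none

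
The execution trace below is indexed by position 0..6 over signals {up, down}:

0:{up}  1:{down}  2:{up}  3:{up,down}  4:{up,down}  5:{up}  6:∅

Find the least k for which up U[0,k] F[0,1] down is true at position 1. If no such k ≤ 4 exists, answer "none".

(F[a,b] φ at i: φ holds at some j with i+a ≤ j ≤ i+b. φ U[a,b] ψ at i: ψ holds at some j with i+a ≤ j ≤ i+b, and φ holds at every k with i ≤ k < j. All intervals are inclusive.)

Need earliest j ≥ 1 with F[0,1] down, and up at every k in [1,j-1].
  j=1: rhs holds (empty prefix). k = 0.

0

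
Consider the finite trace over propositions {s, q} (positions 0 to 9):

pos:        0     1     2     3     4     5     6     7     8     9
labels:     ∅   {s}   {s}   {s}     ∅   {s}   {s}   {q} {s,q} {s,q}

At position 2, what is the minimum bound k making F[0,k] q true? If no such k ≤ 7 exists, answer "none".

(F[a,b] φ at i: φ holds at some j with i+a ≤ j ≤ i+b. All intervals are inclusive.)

Scan j = 2,3,… for q:
  j=2: fails
  j=3: fails
  j=4: fails
  j=5: fails
  j=6: fails
  j=7: holds
First hit at j=7, so smallest k = 7-2 = 5.

5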